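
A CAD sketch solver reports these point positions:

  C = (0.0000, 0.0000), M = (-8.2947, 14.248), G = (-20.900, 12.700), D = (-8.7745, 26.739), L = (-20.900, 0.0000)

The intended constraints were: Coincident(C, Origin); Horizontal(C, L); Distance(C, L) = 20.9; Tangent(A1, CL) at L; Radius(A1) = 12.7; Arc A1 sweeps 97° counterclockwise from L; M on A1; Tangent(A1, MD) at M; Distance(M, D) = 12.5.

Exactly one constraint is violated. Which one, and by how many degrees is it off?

Tangent(A1, MD) at M — off by 4.80°.

C = (0.00, 0.00) ✓; C.y = 0.00, L.y = 0.00 ✓; |CL| = 20.90 ✓; ∠(GL, LC) = 90.00° ✓; |GL| = 12.70 ✓; bearing(G→M) − bearing(G→L) = 97.00° ✓; |GM| = 12.70 ✓; ∠(GM, MD) = 94.80° ✗; |MD| = 12.50 ✓.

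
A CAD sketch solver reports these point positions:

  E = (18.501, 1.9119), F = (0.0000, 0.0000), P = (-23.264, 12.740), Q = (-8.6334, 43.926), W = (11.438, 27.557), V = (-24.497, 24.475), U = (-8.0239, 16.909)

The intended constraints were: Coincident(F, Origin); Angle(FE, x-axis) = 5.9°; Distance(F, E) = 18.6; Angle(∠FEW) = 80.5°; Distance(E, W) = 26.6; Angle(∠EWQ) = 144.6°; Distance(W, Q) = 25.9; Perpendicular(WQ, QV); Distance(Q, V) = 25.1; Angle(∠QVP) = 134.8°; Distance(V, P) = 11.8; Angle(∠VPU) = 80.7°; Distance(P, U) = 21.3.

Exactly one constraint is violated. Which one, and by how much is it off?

Distance(P, U) = 21.3 — off by 5.50.

F = (0.00, 0.00) ✓; FE at 5.900° ✓; |FE| = 18.60 ✓; ∠FEW = 80.50° ✓; |EW| = 26.60 ✓; ∠EWQ = 144.6° ✓; |WQ| = 25.90 ✓; ∠(WQ, QV) = 90.00° ✓; |QV| = 25.10 ✓; ∠QVP = 134.8° ✓; |VP| = 11.80 ✓; ∠VPU = 80.70° ✓; |PU| = 15.80 ✗.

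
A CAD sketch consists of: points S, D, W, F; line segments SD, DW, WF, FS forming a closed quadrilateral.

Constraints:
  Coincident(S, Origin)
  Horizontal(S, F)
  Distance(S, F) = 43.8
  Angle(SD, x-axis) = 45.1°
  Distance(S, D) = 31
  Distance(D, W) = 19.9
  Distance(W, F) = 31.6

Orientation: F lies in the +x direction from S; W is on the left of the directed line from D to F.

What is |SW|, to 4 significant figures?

50.36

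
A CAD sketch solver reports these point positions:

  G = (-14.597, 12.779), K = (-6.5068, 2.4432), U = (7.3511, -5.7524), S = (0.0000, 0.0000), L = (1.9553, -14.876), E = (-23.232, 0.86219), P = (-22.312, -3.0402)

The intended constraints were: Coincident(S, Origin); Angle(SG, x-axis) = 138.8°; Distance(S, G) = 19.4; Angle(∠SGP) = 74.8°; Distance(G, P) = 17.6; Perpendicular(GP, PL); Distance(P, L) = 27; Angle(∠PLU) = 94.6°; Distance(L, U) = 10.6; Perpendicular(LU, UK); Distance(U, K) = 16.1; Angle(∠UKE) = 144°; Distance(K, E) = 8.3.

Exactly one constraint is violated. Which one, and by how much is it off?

Distance(K, E) = 8.3 — off by 8.50.

S = (0.00, 0.00) ✓; SG at 138.8° ✓; |SG| = 19.40 ✓; ∠SGP = 74.80° ✓; |GP| = 17.60 ✓; ∠(GP, PL) = 90.00° ✓; |PL| = 27.00 ✓; ∠PLU = 94.60° ✓; |LU| = 10.60 ✓; ∠(LU, UK) = 90.00° ✓; |UK| = 16.10 ✓; ∠UKE = 144.0° ✓; |KE| = 16.80 ✗.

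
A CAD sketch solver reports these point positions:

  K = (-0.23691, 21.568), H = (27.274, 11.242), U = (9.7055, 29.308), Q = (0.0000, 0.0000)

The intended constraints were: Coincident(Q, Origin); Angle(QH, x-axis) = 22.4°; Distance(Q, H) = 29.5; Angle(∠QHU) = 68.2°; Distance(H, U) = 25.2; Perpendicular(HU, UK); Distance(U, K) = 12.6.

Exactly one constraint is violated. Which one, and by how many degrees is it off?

Perpendicular(HU, UK) — off by 6.30°.

Q = (0.00, 0.00) ✓; QH at 22.40° ✓; |QH| = 29.50 ✓; ∠QHU = 68.20° ✓; |HU| = 25.20 ✓; ∠(HU, UK) = 83.70° ✗; |UK| = 12.60 ✓.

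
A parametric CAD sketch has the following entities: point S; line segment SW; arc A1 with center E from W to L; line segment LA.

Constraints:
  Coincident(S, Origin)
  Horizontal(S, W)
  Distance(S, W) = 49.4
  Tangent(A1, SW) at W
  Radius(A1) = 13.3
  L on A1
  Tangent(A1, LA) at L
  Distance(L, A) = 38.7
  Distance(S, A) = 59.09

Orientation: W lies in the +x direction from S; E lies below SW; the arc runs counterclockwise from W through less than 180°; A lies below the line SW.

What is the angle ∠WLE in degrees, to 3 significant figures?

48.6°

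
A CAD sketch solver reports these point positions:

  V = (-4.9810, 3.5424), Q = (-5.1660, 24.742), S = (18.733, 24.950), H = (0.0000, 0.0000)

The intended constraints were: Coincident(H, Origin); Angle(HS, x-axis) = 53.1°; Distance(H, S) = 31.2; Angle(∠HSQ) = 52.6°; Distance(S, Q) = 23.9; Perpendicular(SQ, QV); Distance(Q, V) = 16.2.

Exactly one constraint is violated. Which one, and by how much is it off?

Distance(Q, V) = 16.2 — off by 5.00.

H = (0.00, 0.00) ✓; HS at 53.10° ✓; |HS| = 31.20 ✓; ∠HSQ = 52.60° ✓; |SQ| = 23.90 ✓; ∠(SQ, QV) = 90.00° ✓; |QV| = 21.20 ✗.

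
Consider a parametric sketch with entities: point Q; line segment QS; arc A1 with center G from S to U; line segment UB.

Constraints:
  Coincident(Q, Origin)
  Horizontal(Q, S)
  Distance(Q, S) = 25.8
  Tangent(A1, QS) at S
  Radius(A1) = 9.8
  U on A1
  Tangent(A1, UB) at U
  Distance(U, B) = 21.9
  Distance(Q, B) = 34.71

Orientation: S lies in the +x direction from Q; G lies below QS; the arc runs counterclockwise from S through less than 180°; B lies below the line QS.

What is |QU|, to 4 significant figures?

18.56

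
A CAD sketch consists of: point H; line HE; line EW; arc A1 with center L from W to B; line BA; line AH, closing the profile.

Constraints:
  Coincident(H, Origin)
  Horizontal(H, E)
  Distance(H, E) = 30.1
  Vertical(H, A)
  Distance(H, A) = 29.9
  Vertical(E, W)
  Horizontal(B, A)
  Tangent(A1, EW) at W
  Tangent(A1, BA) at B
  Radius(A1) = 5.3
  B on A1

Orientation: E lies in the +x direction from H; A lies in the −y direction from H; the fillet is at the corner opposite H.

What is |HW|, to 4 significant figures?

38.87

H is at the origin; H and E share the same y with |HE| = 30.1 and E on the +x side, so E = (30.10, 0.000). H and A share the same x with |HA| = 29.9 and A on the −y side, so A = (0.000, -29.90). The virtual corner opposite H is at (30.10, -29.90). The tangent condition forces LW to be normal to EW and since A1 is tangent to BA there, LB ⟂ BA, with radius 5.3, so the center L sits 5.3 in from both sides at L = (24.80, -24.60). That places the tangent points at W = (30.10, -24.60) on EW and B = (24.80, -29.90) on BA. Then |HW| = |W − H| = 38.87.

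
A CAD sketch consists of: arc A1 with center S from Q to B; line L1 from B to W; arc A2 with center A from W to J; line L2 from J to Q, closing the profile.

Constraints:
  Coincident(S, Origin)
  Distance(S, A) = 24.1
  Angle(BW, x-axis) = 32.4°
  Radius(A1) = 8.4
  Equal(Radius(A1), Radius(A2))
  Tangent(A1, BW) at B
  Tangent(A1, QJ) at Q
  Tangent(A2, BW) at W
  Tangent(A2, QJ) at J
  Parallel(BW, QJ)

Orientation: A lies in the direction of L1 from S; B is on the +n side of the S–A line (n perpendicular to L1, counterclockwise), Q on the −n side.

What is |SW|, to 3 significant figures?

25.5

The slot axis is L1's direction at 32.4°, so u = (cos 32.4°, sin 32.4°) = (0.844, 0.536) and n = (−sin 32.4°, cos 32.4°) = (-0.536, 0.844). S is at the origin and A lies 24.1 along u from S, so A = 24.1·u = (20.3, 12.9). Tangency of A1 to both parallel lines with radius 8.4 puts B and Q at S ± 8.4·n: B = (-4.50, 7.09), Q = (4.50, -7.09). Equal radii place W and J the same way about A: W = A + 8.4·n = (15.8, 20.0), J = A − 8.4·n = (24.8, 5.82). Then |SW| = |W − S| = 25.5.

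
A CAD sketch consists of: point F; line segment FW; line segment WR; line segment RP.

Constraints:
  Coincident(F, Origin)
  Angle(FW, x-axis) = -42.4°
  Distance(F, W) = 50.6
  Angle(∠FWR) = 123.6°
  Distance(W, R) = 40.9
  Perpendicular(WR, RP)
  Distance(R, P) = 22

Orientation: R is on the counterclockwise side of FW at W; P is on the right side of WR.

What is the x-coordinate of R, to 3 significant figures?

77.1

F is at the origin; FW runs at -42.4° with length 50.6, so W = 50.6·(cos -42.4°, sin -42.4°) = (37.4, -34.1). ∠FWR = 123.6°, so WR runs at -42.4° + (180° − 123.6°) = 14.0° from the x-axis; with |WR| = 40.9, R = W + 40.9·(cos 14.0°, sin 14.0°) = (77.1, -24.2). So R.x = 77.1.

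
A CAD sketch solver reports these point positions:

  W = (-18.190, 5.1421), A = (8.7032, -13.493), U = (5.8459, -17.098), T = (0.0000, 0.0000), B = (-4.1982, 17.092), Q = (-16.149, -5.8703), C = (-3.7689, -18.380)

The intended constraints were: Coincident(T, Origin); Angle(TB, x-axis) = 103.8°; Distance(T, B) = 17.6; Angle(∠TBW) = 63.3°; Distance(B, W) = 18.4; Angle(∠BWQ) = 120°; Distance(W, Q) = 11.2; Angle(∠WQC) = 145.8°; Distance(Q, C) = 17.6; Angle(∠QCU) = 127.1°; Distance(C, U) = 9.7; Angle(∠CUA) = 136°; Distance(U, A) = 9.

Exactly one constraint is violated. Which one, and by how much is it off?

Distance(U, A) = 9 — off by 4.40.

T = (0.00, 0.00) ✓; TB at 103.8° ✓; |TB| = 17.60 ✓; ∠TBW = 63.30° ✓; |BW| = 18.40 ✓; ∠BWQ = 120.0° ✓; |WQ| = 11.20 ✓; ∠WQC = 145.8° ✓; |QC| = 17.60 ✓; ∠QCU = 127.1° ✓; |CU| = 9.700 ✓; ∠CUA = 136.0° ✓; |UA| = 4.600 ✗.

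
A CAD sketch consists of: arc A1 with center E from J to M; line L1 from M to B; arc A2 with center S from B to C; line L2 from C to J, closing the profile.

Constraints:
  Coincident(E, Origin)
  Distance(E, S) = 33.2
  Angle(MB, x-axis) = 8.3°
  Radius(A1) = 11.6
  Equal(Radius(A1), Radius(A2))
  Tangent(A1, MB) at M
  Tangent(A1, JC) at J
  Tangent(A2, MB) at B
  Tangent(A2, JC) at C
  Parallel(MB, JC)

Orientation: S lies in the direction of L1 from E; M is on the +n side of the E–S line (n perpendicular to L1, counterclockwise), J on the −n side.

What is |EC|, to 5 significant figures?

35.168

The slot axis is L1's direction at 8.3°, so u = (cos 8.3°, sin 8.3°) = (0.98953, 0.14436) and n = (−sin 8.3°, cos 8.3°) = (-0.14436, 0.98953). E is at the origin and S lies 33.2 along u from E, so S = 33.2·u = (32.852, 4.7926). Tangency of A1 to both parallel lines with radius 11.6 puts M and J at E ± 11.6·n: M = (-1.6745, 11.478), J = (1.6745, -11.478). Equal radii place B and C the same way about S: B = S + 11.6·n = (31.178, 16.271), C = S − 11.6·n = (34.527, -6.6859). Then |EC| = |C − E| = 35.168.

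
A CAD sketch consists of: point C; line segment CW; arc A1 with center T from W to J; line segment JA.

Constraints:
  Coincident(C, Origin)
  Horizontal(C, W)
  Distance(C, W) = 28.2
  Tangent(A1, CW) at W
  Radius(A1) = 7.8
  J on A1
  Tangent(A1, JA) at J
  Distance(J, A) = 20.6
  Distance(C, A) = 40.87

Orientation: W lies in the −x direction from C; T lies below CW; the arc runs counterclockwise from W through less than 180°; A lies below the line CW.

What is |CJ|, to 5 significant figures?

37.026

C is at the origin; C and W share the same y with |CW| = 28.2 and W on the −x side, so W = (-28.200, 0.0000). The tangent condition forces TW to be normal to CW, so T = W + (0, -7.8) = (-28.200, -7.8000). Since TJ ⟂ JA (tangency), |TA| = √(7.8² + 20.6²) = 22.027 regardless of where J sits on A1. So A lies on both circle(C, 40.87) and circle(T, 22.027); the below-CW intersection is A = (-27.942, -29.826). J is the foot of the tangent from A: J = (-35.462, -10.647).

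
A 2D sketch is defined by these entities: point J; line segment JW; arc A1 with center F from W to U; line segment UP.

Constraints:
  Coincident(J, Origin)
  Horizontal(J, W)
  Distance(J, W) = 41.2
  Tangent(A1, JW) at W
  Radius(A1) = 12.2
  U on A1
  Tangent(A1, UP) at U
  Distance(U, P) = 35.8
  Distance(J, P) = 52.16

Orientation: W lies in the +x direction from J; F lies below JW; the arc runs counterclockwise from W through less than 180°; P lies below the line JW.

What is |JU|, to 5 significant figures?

30.976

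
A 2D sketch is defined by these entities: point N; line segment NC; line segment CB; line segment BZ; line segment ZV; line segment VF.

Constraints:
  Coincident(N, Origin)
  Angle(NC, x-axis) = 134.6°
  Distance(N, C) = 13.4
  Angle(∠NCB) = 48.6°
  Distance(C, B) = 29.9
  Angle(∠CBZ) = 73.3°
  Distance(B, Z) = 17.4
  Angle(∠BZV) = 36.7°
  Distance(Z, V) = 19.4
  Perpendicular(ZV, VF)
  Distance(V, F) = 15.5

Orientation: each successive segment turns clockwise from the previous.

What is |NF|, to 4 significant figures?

29.34

∠BZV = 36.7° gives ZV at 113.2° from the x-axis; with |ZV| = 19.4, V = (8.740, 12.12). ZV ⟂ VF, so VF runs at 23.20°; with |VF| = 15.5, F = (22.99, 18.23). Then |NF| = |F − N| = 29.34.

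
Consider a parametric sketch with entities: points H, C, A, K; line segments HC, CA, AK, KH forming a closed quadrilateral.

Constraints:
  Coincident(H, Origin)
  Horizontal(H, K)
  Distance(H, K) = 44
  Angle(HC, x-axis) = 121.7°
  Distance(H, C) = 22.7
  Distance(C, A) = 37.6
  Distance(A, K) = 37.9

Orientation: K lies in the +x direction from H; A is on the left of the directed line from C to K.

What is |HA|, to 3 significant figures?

39.6

H is at the origin; HK is horizontal with |HK| = 44.0 and K in +x, so K = (44.0, 0). HC runs at 121.7° with |HC| = 22.7, so C = (-11.9, 19.3). A is determined by |CA| = 37.6 and |AK| = 37.9 together: it lies at the intersection of circle(C, 37.6) and circle(K, 37.9). With |CK| = 59.2, the foot of the radical line on CK is 29.4 from C and the perpendicular offset is √(37.6² − 29.4²) = 23.4. Taking the left-of-CK solution: A = (23.5, 31.9).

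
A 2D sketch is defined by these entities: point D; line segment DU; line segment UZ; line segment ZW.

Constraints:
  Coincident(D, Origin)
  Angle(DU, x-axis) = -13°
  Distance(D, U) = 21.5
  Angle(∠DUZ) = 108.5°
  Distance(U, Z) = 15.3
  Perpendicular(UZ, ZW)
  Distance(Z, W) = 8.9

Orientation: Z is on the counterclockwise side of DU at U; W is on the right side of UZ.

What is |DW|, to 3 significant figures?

36.7

D is at the origin; DU runs at -13.0° with length 21.5, so U = 21.5·(cos -13.0°, sin -13.0°) = (20.9, -4.84). ∠DUZ = 108.5°, so UZ runs at -13.0° + (180° − 108.5°) = 58.5° from the x-axis; with |UZ| = 15.3, Z = U + 15.3·(cos 58.5°, sin 58.5°) = (28.9, 8.21). The perpendicularity gives ZW at right angles to UZ; with |ZW| = 8.9 on the right of UZ, W = Z + 8.9·(0.853, -0.522) = (36.5, 3.56). Then |DW| = |W − D| = 36.7.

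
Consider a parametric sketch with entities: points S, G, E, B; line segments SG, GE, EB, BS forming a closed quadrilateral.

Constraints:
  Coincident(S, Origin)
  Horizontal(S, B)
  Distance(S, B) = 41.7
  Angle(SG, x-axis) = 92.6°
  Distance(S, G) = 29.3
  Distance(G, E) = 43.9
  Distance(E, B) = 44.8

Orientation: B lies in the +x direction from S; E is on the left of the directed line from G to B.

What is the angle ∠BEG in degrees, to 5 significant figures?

71.839°

Checks: |GE| = 43.90 ✓; |EB| = 44.80 ✓.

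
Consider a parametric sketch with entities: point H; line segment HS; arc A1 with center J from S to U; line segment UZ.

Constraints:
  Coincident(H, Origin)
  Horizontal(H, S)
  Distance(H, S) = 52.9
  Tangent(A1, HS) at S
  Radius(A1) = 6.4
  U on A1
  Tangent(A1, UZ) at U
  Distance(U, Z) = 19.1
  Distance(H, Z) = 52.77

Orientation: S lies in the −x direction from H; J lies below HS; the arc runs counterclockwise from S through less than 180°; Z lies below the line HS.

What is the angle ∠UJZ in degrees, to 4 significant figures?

71.48°

Checks: |JU| = 6.400 ✓; ∠(JU, UZ) = 90.00° ✓; |UZ| = 19.10 ✓; |HZ| = 52.77 ✓.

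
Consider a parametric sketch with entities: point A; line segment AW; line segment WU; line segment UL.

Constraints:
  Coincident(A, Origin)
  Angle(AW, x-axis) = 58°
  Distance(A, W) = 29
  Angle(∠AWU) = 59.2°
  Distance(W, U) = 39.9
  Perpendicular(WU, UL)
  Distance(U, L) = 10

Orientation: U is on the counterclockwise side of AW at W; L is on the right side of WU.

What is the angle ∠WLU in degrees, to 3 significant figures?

75.9°

A is at the origin; AW runs at 58.0° with length 29.0, so W = 29.0·(cos 58.0°, sin 58.0°) = (15.4, 24.6). ∠AWU = 59.2°, so WU runs at 58.0° + (180° − 59.2°) = 179° from the x-axis; with |WU| = 39.9, U = W + 39.9·(cos 179°, sin 179°) = (-24.5, 25.4). WU is perpendicular to UL; with |UL| = 10.0 on the right of WU, L = U + 10.0·(0.0209, 1.00) = (-24.3, 35.4). Then cos ∠WLU = LW·LU / (|LW||LU|), giving 75.9°.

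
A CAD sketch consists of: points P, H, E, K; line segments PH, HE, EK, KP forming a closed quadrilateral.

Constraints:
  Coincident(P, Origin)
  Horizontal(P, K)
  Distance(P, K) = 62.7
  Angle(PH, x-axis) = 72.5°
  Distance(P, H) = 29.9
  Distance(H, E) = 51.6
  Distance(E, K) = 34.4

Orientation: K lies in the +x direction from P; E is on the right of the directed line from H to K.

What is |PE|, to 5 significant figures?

37.137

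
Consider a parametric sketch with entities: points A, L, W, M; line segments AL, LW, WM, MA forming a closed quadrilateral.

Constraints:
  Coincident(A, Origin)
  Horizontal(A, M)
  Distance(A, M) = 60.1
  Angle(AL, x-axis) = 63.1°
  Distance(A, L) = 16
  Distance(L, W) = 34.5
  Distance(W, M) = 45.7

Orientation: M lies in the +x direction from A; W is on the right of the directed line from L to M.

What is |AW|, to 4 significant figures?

25.95

Checks: |LW| = 34.50 ✓; |WM| = 45.70 ✓.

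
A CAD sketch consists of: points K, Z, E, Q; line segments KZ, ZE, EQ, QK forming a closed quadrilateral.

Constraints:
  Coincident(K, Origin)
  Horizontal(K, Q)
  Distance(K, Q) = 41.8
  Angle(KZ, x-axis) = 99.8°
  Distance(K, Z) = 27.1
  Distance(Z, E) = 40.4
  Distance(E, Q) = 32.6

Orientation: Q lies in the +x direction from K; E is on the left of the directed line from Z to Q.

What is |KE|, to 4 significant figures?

47.73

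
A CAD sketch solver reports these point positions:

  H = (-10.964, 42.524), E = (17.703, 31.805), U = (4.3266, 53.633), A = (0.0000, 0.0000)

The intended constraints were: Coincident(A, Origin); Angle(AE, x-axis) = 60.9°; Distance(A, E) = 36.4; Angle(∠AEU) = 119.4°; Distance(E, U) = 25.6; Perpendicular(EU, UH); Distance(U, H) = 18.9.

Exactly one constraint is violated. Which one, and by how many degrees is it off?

Perpendicular(EU, UH) — off by 4.50°.

A = (0.00, 0.00) ✓; AE at 60.90° ✓; |AE| = 36.40 ✓; ∠AEU = 119.4° ✓; |EU| = 25.60 ✓; ∠(EU, UH) = 94.50° ✗; |UH| = 18.90 ✓.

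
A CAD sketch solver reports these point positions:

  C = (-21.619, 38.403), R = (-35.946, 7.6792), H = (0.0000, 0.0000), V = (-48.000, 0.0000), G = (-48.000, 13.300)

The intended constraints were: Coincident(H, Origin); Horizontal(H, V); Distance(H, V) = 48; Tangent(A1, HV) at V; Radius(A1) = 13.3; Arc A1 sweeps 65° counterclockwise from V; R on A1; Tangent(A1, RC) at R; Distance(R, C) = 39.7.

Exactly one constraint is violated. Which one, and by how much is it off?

Distance(R, C) = 39.7 — off by 5.80.

H = (0.00, 0.00) ✓; H.y = 0.00, V.y = 0.00 ✓; |HV| = 48.00 ✓; ∠(GV, VH) = 90.00° ✓; |GV| = 13.30 ✓; bearing(G→R) − bearing(G→V) = 65.00° ✓; |GR| = 13.30 ✓; ∠(GR, RC) = 90.00° ✓; |RC| = 33.90 ✗.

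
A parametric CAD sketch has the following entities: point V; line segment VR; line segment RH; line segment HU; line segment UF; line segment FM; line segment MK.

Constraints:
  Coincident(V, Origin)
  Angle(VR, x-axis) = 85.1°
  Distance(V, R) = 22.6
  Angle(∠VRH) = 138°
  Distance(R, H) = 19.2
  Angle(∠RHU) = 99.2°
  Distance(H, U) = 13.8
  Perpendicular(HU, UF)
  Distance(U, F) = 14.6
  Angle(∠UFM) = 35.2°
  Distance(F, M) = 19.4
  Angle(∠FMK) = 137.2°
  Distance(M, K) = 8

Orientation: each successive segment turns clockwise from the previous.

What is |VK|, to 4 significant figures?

47.45

V is at the origin; VR runs at 85.1° with length 22.6, so R = (1.930, 22.52). ∠VRH = 138.0° gives RH at 43.10° from the x-axis; with |RH| = 19.2, H = (15.95, 35.64). ∠RHU = 99.2° gives HU at -37.70° from the x-axis; with |HU| = 13.8, U = (26.87, 27.20). The perpendicularity gives UF at right angles to HU, so UF runs at -127.7°; with |UF| = 14.6, F = (17.94, 15.65). ∠UFM = 35.2° gives FM at 87.50° from the x-axis; with |FM| = 19.4, M = (18.79, 35.03). ∠FMK = 137.2° gives MK at 44.70° from the x-axis; with |MK| = 8.0, K = (24.47, 40.65). Then |VK| = |K − V| = 47.45.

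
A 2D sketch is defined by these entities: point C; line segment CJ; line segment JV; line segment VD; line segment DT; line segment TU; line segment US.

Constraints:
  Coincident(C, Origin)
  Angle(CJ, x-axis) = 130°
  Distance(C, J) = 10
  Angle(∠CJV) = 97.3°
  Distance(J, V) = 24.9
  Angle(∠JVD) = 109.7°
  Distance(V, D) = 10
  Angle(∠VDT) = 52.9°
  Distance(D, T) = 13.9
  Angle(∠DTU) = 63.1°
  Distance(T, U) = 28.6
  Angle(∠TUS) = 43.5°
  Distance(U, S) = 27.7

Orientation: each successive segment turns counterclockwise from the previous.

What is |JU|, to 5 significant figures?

38.146

C is at the origin; CJ runs at 130.0° with length 10.0, so J = (-6.4279, 7.6604). ∠CJV = 97.3° gives JV at -147.30° from the x-axis; with |JV| = 24.9, V = (-27.381, -5.7915). ∠JVD = 109.7° gives VD at -77.000° from the x-axis; with |VD| = 10.0, D = (-25.132, -15.535). ∠VDT = 52.9° gives DT at 50.100° from the x-axis; with |DT| = 13.9, T = (-16.216, -4.8716). ∠DTU = 63.1° gives TU at 167.00° from the x-axis; with |TU| = 28.6, U = (-44.083, 1.5620). Then |JU| = |U − J| = 38.146.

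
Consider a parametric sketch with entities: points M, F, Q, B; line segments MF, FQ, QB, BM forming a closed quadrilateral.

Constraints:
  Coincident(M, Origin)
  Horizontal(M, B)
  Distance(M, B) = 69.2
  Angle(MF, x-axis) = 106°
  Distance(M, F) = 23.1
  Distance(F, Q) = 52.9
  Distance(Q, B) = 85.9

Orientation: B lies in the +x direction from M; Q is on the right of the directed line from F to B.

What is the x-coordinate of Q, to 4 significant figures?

-11.11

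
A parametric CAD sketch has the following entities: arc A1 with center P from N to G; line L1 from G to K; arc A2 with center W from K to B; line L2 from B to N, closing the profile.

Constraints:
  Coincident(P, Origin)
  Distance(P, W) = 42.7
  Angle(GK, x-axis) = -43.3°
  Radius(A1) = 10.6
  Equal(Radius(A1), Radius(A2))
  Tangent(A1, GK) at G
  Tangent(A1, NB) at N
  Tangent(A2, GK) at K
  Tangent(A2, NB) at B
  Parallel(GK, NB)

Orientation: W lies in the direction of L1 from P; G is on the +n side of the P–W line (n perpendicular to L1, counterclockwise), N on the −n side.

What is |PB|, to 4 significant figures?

44.00

The slot axis is L1's direction at -43.3°, so u = (cos -43.3°, sin -43.3°) = (0.7278, -0.6858) and n = (−sin -43.3°, cos -43.3°) = (0.6858, 0.7278). P is at the origin and W lies 42.7 along u from P, so W = 42.7·u = (31.08, -29.28). Tangency of A1 to both parallel lines with radius 10.6 puts G and N at P ± 10.6·n: G = (7.270, 7.714), N = (-7.270, -7.714). Equal radii place K and B the same way about W: K = W + 10.6·n = (38.35, -21.57), B = W − 10.6·n = (23.81, -37.00). Then |PB| = |B − P| = 44.00.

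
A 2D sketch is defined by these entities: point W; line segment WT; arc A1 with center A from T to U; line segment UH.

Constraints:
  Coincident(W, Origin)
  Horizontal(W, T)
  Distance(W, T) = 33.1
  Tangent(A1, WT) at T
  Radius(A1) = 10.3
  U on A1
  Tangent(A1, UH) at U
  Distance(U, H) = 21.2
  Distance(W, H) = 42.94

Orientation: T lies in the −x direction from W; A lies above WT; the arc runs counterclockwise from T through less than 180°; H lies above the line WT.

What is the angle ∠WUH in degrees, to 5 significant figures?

129.95°

W is at the origin; W and T share the same y with |WT| = 33.1 and T on the −x side, so T = (-33.100, 0.0000). Since A1 is tangent to WT there, AT ⟂ WT, so A = T + (0, 10.3) = (-33.100, 10.300). Since AU ⟂ UH (tangency), |AH| = √(10.3² + 21.2²) = 23.570 regardless of where U sits on A1. So H lies on both circle(W, 42.94) and circle(A, 23.570); the above-WT intersection is H = (-27.300, 33.145). U is the foot of the tangent from H: U = (-23.013, 12.383).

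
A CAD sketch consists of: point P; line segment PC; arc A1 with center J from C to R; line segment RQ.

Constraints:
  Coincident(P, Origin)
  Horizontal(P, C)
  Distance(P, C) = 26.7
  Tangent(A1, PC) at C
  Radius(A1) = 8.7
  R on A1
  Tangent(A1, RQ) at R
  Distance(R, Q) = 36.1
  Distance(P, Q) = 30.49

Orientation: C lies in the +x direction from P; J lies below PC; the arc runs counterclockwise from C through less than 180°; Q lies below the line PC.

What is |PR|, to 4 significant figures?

20.35

Checks: |JC| = 8.700 ✓; |JR| = 8.700 ✓; ∠(JR, RQ) = 90.00° ✓; |RQ| = 36.10 ✓; |PQ| = 30.49 ✓.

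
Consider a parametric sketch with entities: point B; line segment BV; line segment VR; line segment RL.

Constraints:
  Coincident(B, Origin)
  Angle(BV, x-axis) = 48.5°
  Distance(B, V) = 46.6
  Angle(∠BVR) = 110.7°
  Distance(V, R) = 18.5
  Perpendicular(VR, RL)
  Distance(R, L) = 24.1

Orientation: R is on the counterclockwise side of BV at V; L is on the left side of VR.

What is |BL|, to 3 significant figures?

40.0

B is at the origin; BV runs at 48.5° with length 46.6, so V = 46.6·(cos 48.5°, sin 48.5°) = (30.9, 34.9). ∠BVR = 110.7°, so VR runs at 48.5° + (180° − 110.7°) = 118° from the x-axis; with |VR| = 18.5, R = V + 18.5·(cos 118°, sin 118°) = (22.2, 51.3). VR ⟂ RL; with |RL| = 24.1 on the left of VR, L = R + 24.1·(-0.885, -0.466) = (0.932, 40.0). Then |BL| = |L − B| = 40.0.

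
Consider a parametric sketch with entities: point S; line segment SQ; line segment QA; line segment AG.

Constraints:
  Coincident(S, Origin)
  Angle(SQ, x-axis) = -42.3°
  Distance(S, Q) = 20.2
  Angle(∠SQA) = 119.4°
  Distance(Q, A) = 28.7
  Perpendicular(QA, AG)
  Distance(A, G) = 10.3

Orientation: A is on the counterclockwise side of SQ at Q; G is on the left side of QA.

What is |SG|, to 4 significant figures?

39.30

S is at the origin; SQ runs at -42.3° with length 20.2, so Q = 20.2·(cos -42.3°, sin -42.3°) = (14.94, -13.59). ∠SQA = 119.4°, so QA runs at -42.3° + (180° − 119.4°) = 18.30° from the x-axis; with |QA| = 28.7, A = Q + 28.7·(cos 18.30°, sin 18.30°) = (42.19, -4.583). QA is perpendicular to AG; with |AG| = 10.3 on the left of QA, G = A + 10.3·(-0.3140, 0.9494) = (38.95, 5.196). Then |SG| = |G − S| = 39.30.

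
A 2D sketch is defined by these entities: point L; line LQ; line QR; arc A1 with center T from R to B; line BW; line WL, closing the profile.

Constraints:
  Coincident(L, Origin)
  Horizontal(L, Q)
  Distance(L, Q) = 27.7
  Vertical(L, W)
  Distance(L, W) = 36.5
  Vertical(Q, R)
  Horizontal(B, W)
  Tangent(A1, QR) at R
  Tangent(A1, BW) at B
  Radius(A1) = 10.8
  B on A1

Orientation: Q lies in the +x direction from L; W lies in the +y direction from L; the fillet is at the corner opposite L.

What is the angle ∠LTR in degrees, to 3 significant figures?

123°

L is at the origin; L and Q share the same y with |LQ| = 27.7 and Q on the +x side, so Q = (27.7, 0.00). LW is vertical with |LW| = 36.5 and W on the +y side, so W = (0.00, 36.5). The virtual corner opposite L is at (27.7, 36.5). Tangency of A1 to QR means the radius TR is perpendicular to QR and A1 meets BW tangentially, so TB is at right angles to BW, with radius 10.8, so the center T sits 10.8 in from both sides at T = (16.9, 25.7). That places the tangent points at R = (27.7, 25.7) on QR and B = (16.9, 36.5) on BW. Then cos ∠LTR = TL·TR / (|TL||TR|), giving 123°.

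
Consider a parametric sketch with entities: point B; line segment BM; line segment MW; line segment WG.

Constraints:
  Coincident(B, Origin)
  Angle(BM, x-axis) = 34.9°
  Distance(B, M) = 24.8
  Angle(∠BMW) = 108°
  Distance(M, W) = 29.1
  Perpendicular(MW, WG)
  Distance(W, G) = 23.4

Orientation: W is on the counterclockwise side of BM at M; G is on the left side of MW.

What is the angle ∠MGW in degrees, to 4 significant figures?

51.20°

∠BMW = 108.0°, so MW runs at 34.9° + (180° − 108.0°) = 106.9° from the x-axis; with |MW| = 29.1, W = M + 29.1·(cos 106.9°, sin 106.9°) = (11.88, 42.03). MW is perpendicular to WG; with |WG| = 23.4 on the left of MW, G = W + 23.4·(-0.9568, -0.2907) = (-10.51, 35.23). Then cos ∠MGW = GM·GW / (|GM||GW|), giving 51.20°.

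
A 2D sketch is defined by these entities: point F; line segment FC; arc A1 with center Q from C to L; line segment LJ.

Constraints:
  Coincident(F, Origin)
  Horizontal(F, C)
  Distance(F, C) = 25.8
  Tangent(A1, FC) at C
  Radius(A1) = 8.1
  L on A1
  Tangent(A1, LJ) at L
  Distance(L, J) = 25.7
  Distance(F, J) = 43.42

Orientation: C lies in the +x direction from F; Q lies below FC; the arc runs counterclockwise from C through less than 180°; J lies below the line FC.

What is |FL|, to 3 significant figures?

20.9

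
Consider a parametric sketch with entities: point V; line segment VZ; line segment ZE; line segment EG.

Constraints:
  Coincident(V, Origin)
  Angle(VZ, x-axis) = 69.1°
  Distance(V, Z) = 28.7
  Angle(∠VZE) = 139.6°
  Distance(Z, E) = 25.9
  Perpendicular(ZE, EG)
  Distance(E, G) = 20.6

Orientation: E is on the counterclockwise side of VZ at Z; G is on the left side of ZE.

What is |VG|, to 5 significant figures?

47.798

∠VZE = 139.6°, so ZE runs at 69.1° + (180° − 139.6°) = 109.50° from the x-axis; with |ZE| = 25.9, E = Z + 25.9·(cos 109.50°, sin 109.50°) = (1.5928, 51.226). ZE is perpendicular to EG; with |EG| = 20.6 on the left of ZE, G = E + 20.6·(-0.94264, -0.33381) = (-17.826, 44.350). Then |VG| = |G − V| = 47.798.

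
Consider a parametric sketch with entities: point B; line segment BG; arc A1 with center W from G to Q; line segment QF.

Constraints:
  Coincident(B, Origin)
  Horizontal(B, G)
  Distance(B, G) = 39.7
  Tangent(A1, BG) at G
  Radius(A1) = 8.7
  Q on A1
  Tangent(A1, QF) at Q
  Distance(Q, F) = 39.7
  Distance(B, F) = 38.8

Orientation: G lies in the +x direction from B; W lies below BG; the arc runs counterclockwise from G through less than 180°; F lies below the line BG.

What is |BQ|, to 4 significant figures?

32.64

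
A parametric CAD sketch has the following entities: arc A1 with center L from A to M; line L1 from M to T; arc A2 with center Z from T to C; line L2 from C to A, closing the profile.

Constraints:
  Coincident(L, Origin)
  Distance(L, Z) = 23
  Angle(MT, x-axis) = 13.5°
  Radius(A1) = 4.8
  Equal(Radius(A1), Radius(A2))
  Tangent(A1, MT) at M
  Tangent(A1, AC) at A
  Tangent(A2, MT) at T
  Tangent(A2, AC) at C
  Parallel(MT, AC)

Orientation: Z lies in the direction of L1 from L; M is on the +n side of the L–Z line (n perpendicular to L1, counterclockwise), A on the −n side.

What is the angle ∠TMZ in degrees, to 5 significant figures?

11.788°

The slot axis is L1's direction at 13.5°, so u = (cos 13.5°, sin 13.5°) = (0.97237, 0.23345) and n = (−sin 13.5°, cos 13.5°) = (-0.23345, 0.97237). L is at the origin and Z lies 23.0 along u from L, so Z = 23.0·u = (22.365, 5.3692). Tangency of A1 to both parallel lines with radius 4.8 puts M and A at L ± 4.8·n: M = (-1.1205, 4.6674), A = (1.1205, -4.6674). Equal radii place T and C the same way about Z: T = Z + 4.8·n = (21.244, 10.037), C = Z − 4.8·n = (23.485, 0.70187). Then cos ∠TMZ = MT·MZ / (|MT||MZ|), giving 11.788°.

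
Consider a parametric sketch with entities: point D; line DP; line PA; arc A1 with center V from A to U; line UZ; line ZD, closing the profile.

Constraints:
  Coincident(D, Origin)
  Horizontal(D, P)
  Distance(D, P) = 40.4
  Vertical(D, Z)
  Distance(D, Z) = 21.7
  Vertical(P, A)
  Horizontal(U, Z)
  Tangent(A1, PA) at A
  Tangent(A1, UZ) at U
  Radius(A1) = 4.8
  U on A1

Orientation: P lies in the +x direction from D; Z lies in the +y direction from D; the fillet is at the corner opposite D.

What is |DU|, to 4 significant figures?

41.69

D is at the origin; D and P share the same y with |DP| = 40.4 and P on the +x side, so P = (40.40, 0.000). D and Z share the same x with |DZ| = 21.7 and Z on the +y side, so Z = (0.000, 21.70). The virtual corner opposite D is at (40.40, 21.70). A1 meets PA tangentially, so VA is at right angles to PA and the tangent condition forces VU to be normal to UZ, with radius 4.8, so the center V sits 4.8 in from both sides at V = (35.60, 16.90). That places the tangent points at A = (40.40, 16.90) on PA and U = (35.60, 21.70) on UZ. Then |DU| = |U − D| = 41.69.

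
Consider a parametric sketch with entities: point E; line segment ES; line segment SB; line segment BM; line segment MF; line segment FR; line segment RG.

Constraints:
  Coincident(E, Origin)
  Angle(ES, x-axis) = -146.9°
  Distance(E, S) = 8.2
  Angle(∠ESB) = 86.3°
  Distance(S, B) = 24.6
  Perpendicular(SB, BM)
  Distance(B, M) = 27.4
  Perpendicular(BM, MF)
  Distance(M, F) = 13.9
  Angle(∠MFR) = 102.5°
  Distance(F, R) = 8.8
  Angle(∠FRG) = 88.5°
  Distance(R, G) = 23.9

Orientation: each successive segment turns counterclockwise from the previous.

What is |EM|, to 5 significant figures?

30.801

∠ESB = 86.3° gives SB at -53.200° from the x-axis; with |SB| = 24.6, B = (7.8667, -24.176). SB is perpendicular to BM, so BM runs at 36.800°; with |BM| = 27.4, M = (29.807, -7.7628). Then |EM| = |M − E| = 30.801.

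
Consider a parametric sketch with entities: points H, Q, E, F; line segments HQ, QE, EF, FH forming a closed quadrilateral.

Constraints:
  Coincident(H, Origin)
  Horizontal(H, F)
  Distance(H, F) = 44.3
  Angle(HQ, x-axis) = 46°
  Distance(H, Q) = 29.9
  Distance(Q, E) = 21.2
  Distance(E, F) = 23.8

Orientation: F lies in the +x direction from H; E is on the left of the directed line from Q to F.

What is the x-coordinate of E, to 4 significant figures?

41.86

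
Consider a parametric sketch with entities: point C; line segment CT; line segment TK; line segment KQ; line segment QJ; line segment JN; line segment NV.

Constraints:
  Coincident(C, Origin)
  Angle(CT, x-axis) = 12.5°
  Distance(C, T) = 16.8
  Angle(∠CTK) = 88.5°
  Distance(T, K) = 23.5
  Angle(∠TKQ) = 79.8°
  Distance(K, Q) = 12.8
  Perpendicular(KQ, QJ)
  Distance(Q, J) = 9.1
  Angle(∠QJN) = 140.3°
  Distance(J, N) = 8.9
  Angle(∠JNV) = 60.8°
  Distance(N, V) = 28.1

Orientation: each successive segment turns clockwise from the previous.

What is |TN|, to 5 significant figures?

7.7646

C is at the origin; CT runs at 12.5° with length 16.8, so T = (16.402, 3.6362). ∠CTK = 88.5° gives TK at -79.000° from the x-axis; with |TK| = 23.5, K = (20.886, -19.432). ∠TKQ = 79.8° gives KQ at -179.20° from the x-axis; with |KQ| = 12.8, Q = (8.0870, -19.611). KQ ⟂ QJ, so QJ runs at 90.800°; with |QJ| = 9.1, J = (7.9600, -10.512). ∠QJN = 140.3° gives JN at 51.100° from the x-axis; with |JN| = 8.9, N = (13.549, -3.5853). Then |TN| = |N − T| = 7.7646.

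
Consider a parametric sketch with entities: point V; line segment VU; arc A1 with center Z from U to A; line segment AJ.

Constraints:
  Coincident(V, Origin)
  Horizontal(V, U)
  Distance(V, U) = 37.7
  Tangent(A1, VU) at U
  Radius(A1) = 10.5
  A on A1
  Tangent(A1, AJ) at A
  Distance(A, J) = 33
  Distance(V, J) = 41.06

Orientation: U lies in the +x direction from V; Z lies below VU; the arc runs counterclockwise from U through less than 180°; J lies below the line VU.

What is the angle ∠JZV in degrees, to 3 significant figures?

67.3°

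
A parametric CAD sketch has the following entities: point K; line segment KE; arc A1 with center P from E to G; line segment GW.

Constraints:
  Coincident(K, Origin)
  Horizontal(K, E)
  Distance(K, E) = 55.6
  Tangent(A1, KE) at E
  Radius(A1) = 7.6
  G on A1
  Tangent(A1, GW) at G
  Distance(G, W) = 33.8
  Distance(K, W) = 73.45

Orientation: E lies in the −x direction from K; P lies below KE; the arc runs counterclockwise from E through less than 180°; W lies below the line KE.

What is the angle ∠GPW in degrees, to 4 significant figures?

77.33°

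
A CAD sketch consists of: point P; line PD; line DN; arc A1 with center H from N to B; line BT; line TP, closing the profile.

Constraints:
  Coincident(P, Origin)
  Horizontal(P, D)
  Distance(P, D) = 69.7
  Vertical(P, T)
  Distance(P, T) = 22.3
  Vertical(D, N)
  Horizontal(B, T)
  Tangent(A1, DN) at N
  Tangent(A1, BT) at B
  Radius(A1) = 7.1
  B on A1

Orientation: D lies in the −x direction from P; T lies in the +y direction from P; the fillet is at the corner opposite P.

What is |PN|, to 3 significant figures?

71.3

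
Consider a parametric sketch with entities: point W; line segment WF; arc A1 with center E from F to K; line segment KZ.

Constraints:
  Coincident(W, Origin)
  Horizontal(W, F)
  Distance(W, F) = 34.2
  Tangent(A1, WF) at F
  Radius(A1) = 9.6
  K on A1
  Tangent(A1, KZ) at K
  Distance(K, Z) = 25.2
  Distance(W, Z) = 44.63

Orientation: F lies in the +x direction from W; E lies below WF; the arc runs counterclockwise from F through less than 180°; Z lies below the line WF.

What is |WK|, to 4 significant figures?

26.78

Checks: |EK| = 9.600 ✓; ∠(EK, KZ) = 90.00° ✓; |KZ| = 25.20 ✓; |WZ| = 44.63 ✓.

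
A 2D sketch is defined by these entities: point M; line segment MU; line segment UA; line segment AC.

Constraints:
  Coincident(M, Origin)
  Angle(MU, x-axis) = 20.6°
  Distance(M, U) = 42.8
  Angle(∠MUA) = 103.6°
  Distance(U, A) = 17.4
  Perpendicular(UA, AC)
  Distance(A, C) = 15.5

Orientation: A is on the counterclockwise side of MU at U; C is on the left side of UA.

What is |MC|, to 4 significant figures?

37.89

∠MUA = 103.6°, so UA runs at 20.6° + (180° − 103.6°) = 97.00° from the x-axis; with |UA| = 17.4, A = U + 17.4·(cos 97.00°, sin 97.00°) = (37.94, 32.33). UA is perpendicular to AC; with |AC| = 15.5 on the left of UA, C = A + 15.5·(-0.9925, -0.1219) = (22.56, 30.44). Then |MC| = |C − M| = 37.89.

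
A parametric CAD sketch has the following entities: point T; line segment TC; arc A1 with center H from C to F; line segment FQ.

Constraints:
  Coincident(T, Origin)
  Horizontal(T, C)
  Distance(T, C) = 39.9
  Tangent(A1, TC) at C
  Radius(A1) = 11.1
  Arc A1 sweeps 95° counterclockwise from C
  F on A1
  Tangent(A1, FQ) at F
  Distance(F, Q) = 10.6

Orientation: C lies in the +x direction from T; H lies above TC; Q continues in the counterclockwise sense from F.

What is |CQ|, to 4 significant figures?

24.79

On A1, C sits at bearing -90° from H; a 95° counterclockwise sweep puts F at bearing 5°, so F = H + 11.1·(cos 5°, sin 5°) = (50.96, 12.07). Since A1 is tangent to FQ there, HF ⟂ FQ, so FQ runs along (−sin 5°, cos 5°); with |FQ| = 10.6, Q = (50.03, 22.63). Then |CQ| = |Q − C| = 24.79.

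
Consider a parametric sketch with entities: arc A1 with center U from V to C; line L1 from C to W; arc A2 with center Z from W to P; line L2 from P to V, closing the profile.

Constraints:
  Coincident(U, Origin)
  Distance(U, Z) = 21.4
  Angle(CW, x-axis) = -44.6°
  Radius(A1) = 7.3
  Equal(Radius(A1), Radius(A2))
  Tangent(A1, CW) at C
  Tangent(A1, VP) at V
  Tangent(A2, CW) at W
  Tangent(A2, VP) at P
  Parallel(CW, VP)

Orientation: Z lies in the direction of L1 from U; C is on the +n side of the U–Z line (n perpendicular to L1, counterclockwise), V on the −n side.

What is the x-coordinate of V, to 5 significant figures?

-5.1257

The slot axis is L1's direction at -44.6°, so u = (cos -44.6°, sin -44.6°) = (0.71203, -0.70215) and n = (−sin -44.6°, cos -44.6°) = (0.70215, 0.71203). U is at the origin and Z lies 21.4 along u from U, so Z = 21.4·u = (15.237, -15.026). Tangency of A1 to both parallel lines with radius 7.3 puts C and V at U ± 7.3·n: C = (5.1257, 5.1978), V = (-5.1257, -5.1978). So V.x = -5.1257.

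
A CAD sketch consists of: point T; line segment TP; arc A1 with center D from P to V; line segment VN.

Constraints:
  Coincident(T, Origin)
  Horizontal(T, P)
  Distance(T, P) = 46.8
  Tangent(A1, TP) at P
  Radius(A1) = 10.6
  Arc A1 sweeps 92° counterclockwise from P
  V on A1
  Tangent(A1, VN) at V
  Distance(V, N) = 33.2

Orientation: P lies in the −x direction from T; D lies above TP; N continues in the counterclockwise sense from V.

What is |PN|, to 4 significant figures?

45.15

T is at the origin; TP is horizontal with |TP| = 46.8 and P on the −x side, so P = (-46.80, 0.000). The tangent condition forces DP to be normal to TP, so D = P + (0, 10.6) = (-46.80, 10.60). On A1, P sits at bearing -90° from D; a 92° counterclockwise sweep puts V at bearing 2°, so V = D + 10.6·(cos 2°, sin 2°) = (-36.21, 10.97). Since A1 is tangent to VN there, DV ⟂ VN, so VN runs along (−sin 2°, cos 2°); with |VN| = 33.2, N = (-37.37, 44.15). Then |PN| = |N − P| = 45.15.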